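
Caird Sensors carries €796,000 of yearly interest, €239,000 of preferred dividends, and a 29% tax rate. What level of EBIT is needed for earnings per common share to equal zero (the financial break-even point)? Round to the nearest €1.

Preferred dividends are paid after tax, so their pre-tax equivalent is €239,000 ÷ (1 − 0.29) = €336,619.72.
Financial break-even EBIT = interest + D_p ÷ (1 − t) = €796,000 + €336,619.72 = €1,132,619.72.

€1,132,620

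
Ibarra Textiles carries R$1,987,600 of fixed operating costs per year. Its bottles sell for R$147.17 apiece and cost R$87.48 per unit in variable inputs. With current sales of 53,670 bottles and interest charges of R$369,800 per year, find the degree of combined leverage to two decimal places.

3.79

Total contribution margin = 53,670 × R$59.69 = R$3,203,562.30.
EBIT = R$3,203,562.30 − R$1,987,600 = R$1,215,962.30. Interest = R$369,800.00, so EBIT − I = R$846,162.30.
DCL = contribution ÷ (EBIT − I) = R$3,203,562.30 ÷ R$846,162.30 = 3.7860.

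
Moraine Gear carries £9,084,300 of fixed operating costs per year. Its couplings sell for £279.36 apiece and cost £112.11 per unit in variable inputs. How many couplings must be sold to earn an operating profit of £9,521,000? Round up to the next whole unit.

Contribution margin per unit = £279.36 − £112.11 = £167.25.
Need Q such that Q × £167.25 − £9,084,300 = £9,521,000, i.e. Q = £18,605,300 / £167.25 = 111,242.45 → 111,243.

111,243 couplings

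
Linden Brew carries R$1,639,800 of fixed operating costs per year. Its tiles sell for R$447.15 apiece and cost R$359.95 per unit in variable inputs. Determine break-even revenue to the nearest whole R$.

CM per unit = R$447.15 − R$359.95 = R$87.20; CM ratio = R$87.20 / R$447.15 = 0.1950.
Break-even sales = FC ÷ CM ratio = R$1,639,800 × R$447.15 / R$87.20 = R$8,408,676.

R$8,408,676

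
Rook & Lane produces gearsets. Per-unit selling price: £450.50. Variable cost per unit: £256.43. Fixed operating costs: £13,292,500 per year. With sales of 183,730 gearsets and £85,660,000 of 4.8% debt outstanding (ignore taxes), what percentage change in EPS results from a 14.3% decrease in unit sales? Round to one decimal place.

Total contribution margin = 183,730 × £194.07 = £35,656,481.10.
Operating income = contribution − fixed costs = £35,656,481.10 − £13,292,500 = £22,363,981.10.
After interest of £4,111,680.00, pre-tax earnings = £18,252,301.10.
Degree of combined leverage = contribution ÷ (EBIT − I) = £35,656,481.10 ÷ £18,252,301.10 = 1.9535.
EPS therefore changes by 1.9535 × (-14.3%) = -27.9%.

-27.9%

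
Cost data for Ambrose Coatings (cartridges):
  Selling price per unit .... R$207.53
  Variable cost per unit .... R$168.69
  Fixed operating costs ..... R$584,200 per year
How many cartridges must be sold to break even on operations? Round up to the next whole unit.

Contribution margin per unit = R$207.53 − R$168.69 = R$38.84.
Break-even volume = fixed costs ÷ CM per unit = R$584,200 ÷ R$38.84 = 15,041.19, so 15,042 cartridges.

15,042 cartridges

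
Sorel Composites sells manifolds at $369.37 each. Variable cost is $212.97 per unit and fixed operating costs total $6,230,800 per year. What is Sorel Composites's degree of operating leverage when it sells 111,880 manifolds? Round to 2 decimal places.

At 111,880 units, contribution = 111,880 × $156.40 = $17,498,032.00.
Subtracting fixed costs: EBIT = $17,498,032.00 − $6,230,800 = $11,267,232.00.
Degree of operating leverage = $17,498,032.00 / $11,267,232.00 = 1.5530.

1.55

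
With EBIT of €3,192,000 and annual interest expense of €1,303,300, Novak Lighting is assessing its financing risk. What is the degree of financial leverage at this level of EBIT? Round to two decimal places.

Annual interest charges come to €1,303,300.00.
DFL = EBIT ÷ (EBIT − I) = €3,192,000 ÷ (€3,192,000 − €1,303,300.00) = €3,192,000 ÷ €1,888,700.00 = 1.6901.

1.69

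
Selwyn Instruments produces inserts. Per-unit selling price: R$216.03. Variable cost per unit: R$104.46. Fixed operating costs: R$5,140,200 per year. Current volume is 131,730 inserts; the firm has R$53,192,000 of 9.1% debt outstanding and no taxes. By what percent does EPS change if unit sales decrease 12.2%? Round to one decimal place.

Total contribution margin = 131,730 × R$111.57 = R$14,697,116.10.
EBIT = R$14,697,116.10 − R$5,140,200 = R$9,556,916.10.
Interest = R$4,840,472.00, so EBIT − I = R$4,716,444.10.
DCL = total CM / (EBIT − I) = R$14,697,116.10 / R$4,716,444.10 = 3.1161.
%ΔEPS = DCL × %ΔSales = 3.1161 × -12.2% = -38.0%.

-38.0%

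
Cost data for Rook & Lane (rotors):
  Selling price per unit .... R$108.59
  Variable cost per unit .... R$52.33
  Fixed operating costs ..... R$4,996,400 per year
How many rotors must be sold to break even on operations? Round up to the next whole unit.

88,810 rotors

Each unit contributes R$108.59 − R$52.33 = R$56.26.
Units to break even: R$4,996,400 ÷ R$56.26 = 88,809.10, rounded up to 88,810.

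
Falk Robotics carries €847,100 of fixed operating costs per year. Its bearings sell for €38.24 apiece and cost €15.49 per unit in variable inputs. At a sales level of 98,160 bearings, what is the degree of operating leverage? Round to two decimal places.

1.61

Total contribution margin = 98,160 × €22.75 = €2,233,140.00.
EBIT = €2,233,140.00 − €847,100 = €1,386,040.00.
So DOL = total CM / EBIT = €2,233,140.00 / €1,386,040.00 = 1.6112.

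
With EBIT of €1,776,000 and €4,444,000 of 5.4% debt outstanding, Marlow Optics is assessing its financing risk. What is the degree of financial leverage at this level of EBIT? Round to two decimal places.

Interest = €239,976.00.
Degree of financial leverage = EBIT / (EBIT − interest) = €1,776,000 / €1,536,024.00 = 1.1562.

1.16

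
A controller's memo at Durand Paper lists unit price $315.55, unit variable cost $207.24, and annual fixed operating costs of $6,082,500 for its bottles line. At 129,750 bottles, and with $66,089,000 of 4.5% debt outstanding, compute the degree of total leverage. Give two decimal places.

Total contribution margin = 129,750 × $108.31 = $14,053,222.50.
Operating income = contribution − fixed costs = $14,053,222.50 − $6,082,500 = $7,970,722.50. Interest = $2,974,005.00, so EBIT − I = $4,996,717.50.
Degree of total leverage = total CM / (EBIT − interest) = $14,053,222.50 / $4,996,717.50 = 2.8125.

2.81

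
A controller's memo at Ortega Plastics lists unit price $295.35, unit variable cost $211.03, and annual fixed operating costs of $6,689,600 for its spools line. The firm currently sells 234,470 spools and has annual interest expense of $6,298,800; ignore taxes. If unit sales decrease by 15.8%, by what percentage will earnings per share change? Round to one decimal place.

-46.1%

Contribution at this volume is 234,470 × $84.32 = $19,770,510.40.
EBIT = $19,770,510.40 − $6,689,600 = $13,080,910.40.
After interest of $6,298,800.00, pre-tax earnings = $6,782,110.40.
DCL = total CM / (EBIT − I) = $19,770,510.40 / $6,782,110.40 = 2.9151.
EPS therefore changes by 2.9151 × (-15.8%) = -46.1%.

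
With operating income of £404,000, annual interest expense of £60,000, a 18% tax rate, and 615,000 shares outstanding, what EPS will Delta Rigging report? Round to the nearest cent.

£0.46

Pre-tax income = £404,000 − £60,000.00 = £344,000.00.
After tax at 18%: net income = £344,000.00 × 0.82 = £282,080.00.
EPS = £282,080.00 ÷ 615,000 = £0.46.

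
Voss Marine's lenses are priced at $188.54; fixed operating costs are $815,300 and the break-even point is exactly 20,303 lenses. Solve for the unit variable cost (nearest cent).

At break-even, FC = Q × (P − VC), so P − VC = $815,300 ÷ 20,303 = $40.1566.
Variable cost per unit = $188.54 − $40.1566 = $148.38.

$148.38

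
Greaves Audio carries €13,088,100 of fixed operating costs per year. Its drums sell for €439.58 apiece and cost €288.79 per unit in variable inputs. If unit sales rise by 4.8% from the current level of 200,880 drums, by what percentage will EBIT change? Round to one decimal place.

+8.5%

Total contribution margin = 200,880 × €150.79 = €30,290,695.20.
Operating income = contribution − fixed costs = €30,290,695.20 − €13,088,100 = €17,202,595.20.
So DOL = total CM / EBIT = €30,290,695.20 / €17,202,595.20 = 1.7608.
%ΔEBIT = DOL × %ΔSales = 1.7608 × +4.8% = +8.5%.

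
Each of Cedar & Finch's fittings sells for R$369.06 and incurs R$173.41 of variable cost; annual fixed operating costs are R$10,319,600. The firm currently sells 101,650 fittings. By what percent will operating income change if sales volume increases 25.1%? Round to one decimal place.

+52.2%

Total contribution margin = 101,650 × R$195.65 = R$19,887,822.50.
Subtracting fixed costs: EBIT = R$19,887,822.50 − R$10,319,600 = R$9,568,222.50.
So DOL = total CM / EBIT = R$19,887,822.50 / R$9,568,222.50 = 2.0785.
Operating income changes by 2.0785 × +25.1% = +52.2%.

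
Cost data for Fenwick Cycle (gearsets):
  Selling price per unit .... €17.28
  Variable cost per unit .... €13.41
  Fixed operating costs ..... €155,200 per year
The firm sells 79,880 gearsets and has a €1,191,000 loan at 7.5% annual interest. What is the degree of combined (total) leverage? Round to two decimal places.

Total contribution margin = 79,880 × €3.87 = €309,135.60.
EBIT = €309,135.60 − €155,200 = €153,935.60. Interest = €89,325.00.
DOL = €309,135.60 ÷ €153,935.60 = 2.0082; DFL = €153,935.60 ÷ €64,610.60 = 2.3825.
Combined leverage = 2.0082 × 2.3825 = 4.7845.

4.78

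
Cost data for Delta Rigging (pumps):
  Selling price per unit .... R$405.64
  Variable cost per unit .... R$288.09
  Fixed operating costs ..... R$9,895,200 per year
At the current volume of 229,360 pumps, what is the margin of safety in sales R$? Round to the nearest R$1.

Contribution margin per unit = R$405.64 − R$288.09 = R$117.55. Break-even units = R$9,895,200 ÷ R$117.55 = 84,178.65; break-even revenue = 84,178.65 × R$405.64 = R$34,146,226.52.
Actual sales revenue = 229,360 × R$405.64 = R$93,037,590.40.
Margin of safety = R$93,037,590.40 − R$34,146,226.52 = R$58,891,364.

R$58,891,364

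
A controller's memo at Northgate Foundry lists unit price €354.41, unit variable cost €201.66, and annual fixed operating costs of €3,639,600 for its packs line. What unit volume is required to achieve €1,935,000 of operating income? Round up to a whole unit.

36,495 packs

Each unit contributes €354.41 − €201.66 = €152.75.
Units = (FC + target) / CM = (€3,639,600 + €1,935,000) / €152.75 = 36,494.93, so 36,495 packs.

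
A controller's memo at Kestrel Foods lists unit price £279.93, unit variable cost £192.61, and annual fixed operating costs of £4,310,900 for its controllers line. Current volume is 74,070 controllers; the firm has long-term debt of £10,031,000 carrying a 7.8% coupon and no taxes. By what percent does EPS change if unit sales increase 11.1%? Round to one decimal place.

+52.2%

Contribution at this volume is 74,070 × £87.32 = £6,467,792.40.
Subtracting fixed costs: EBIT = £6,467,792.40 − £4,310,900 = £2,156,892.40.
Interest = £782,418.00, so EBIT − I = £1,374,474.40.
DCL = total CM / (EBIT − I) = £6,467,792.40 / £1,374,474.40 = 4.7056.
%ΔEPS = DCL × %ΔSales = 4.7056 × +11.1% = +52.2%.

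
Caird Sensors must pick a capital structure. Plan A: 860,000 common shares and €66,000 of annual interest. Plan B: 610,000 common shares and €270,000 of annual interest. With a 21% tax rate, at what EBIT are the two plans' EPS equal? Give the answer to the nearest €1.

€767,760

Set EPS_A = EPS_B: (EBIT − €66,000)(1 − 0.21) ÷ 860,000 = (EBIT − €270,000)(1 − 0.21) ÷ 610,000.
Cancelling (1 − t) and cross-multiplying: 610,000·(EBIT − 66,000) = 860,000·(EBIT − 270,000).
EBIT × (860,000 − 610,000) = 270,000 × 860,000 − 66,000 × 610,000 = 191,940,000,000, so EBIT = 191,940,000,000 ÷ 250,000 = 767,760.00.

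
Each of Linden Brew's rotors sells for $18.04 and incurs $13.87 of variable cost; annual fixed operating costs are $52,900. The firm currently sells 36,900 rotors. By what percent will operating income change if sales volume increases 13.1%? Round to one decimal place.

At 36,900 units, contribution = 36,900 × $4.17 = $153,873.00.
Subtracting fixed costs: EBIT = $153,873.00 − $52,900 = $100,973.00.
Degree of operating leverage = $153,873.00 / $100,973.00 = 1.5239.
%ΔEBIT = DOL × %ΔSales = 1.5239 × +13.1% = +20.0%.

+20.0%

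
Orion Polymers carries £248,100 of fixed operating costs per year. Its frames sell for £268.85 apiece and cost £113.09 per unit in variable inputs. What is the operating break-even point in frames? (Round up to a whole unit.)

Unit CM = price − variable cost = £268.85 − £113.09 = £155.76.
Break-even Q = £248,100 / £155.76 = 1,592.84 → 1,593 frames.

1,593 frames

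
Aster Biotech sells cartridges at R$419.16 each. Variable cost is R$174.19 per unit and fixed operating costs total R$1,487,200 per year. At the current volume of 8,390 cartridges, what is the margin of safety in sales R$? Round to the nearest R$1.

Unit CM = price − variable cost = R$419.16 − R$174.19 = R$244.97. Break-even units = R$1,487,200 ÷ R$244.97 = 6,070.95; break-even revenue = 6,070.95 × R$419.16 = R$2,544,698.34.
Actual sales revenue = 8,390 × R$419.16 = R$3,516,752.40.
Margin of safety = R$3,516,752.40 − R$2,544,698.34 = R$972,054.

R$972,054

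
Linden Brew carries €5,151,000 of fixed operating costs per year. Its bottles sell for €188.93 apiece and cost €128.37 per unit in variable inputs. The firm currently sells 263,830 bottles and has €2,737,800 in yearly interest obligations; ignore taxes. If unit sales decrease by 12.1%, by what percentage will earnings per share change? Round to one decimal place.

Total contribution margin = 263,830 × €60.56 = €15,977,544.80.
EBIT = €15,977,544.80 − €5,151,000 = €10,826,544.80.
After interest of €2,737,800.00, pre-tax earnings = €8,088,744.80.
DCL = total CM / (EBIT − I) = €15,977,544.80 / €8,088,744.80 = 1.9753.
%ΔEPS = DCL × %ΔSales = 1.9753 × -12.1% = -23.9%.

-23.9%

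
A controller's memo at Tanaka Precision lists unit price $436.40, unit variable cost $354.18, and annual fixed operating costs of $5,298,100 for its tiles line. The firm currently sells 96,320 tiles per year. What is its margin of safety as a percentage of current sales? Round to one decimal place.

Contribution margin per unit = $436.40 − $354.18 = $82.22. Break-even units = $5,298,100 ÷ $82.22 = 64,438.09; break-even revenue = 64,438.09 × $436.40 = $28,120,783.75.
Current sales = 96,320 × $436.40 = $42,034,048.00.
Margin of safety = ($42,034,048.00 − $28,120,783.75) ÷ $42,034,048.00 = 33.1%.

33.1%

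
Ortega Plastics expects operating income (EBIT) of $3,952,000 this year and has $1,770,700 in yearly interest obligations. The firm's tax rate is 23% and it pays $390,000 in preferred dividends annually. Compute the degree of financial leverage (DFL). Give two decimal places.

Interest = $1,770,700.00.
Pre-tax preferred-dividend burden = $390,000 ÷ (1 − 0.23) = $506,493.51.
DFL = EBIT ÷ [EBIT − I − D_p/(1−t)] = $3,952,000 ÷ [$3,952,000 − $1,770,700.00 − $506,493.51] = $3,952,000 ÷ $1,674,806.49 = 2.3597.

2.36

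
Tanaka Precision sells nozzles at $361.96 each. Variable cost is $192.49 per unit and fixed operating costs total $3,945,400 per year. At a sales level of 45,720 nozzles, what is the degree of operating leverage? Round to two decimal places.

At 45,720 units, contribution = 45,720 × $169.47 = $7,748,168.40.
EBIT = $7,748,168.40 − $3,945,400 = $3,802,768.40.
DOL = contribution ÷ EBIT = $7,748,168.40 ÷ $3,802,768.40 = 2.0375.

2.04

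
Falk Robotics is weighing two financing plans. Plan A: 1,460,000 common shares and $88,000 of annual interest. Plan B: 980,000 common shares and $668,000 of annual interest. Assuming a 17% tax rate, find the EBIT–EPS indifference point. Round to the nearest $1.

$1,852,167

At indifference, (EBIT − 88,000)(1 − t)/1,460,000 = (EBIT − 668,000)(1 − t)/980,000.
Cancelling (1 − t) and cross-multiplying: 980,000·(EBIT − 88,000) = 1,460,000·(EBIT − 668,000).
Solving, EBIT = (668,000·1,460,000 − 88,000·980,000) / (1,460,000 − 980,000) = 889,040,000,000 / 480,000 = 1,852,166.67.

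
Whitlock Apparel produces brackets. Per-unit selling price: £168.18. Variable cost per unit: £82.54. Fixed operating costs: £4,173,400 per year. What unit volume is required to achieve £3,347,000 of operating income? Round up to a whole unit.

87,815 brackets

Unit CM = price − variable cost = £168.18 − £82.54 = £85.64.
Need Q such that Q × £85.64 − £4,173,400 = £3,347,000, i.e. Q = £7,520,400 / £85.64 = 87,814.11 → 87,815.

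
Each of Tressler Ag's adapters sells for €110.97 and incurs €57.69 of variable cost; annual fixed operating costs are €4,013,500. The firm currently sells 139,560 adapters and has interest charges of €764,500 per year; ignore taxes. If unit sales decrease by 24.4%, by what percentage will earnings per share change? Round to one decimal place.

-68.3%

Contribution at this volume is 139,560 × €53.28 = €7,435,756.80.
EBIT = €7,435,756.80 − €4,013,500 = €3,422,256.80.
After interest of €764,500.00, pre-tax earnings = €2,657,756.80.
Degree of combined leverage = contribution ÷ (EBIT − I) = €7,435,756.80 ÷ €2,657,756.80 = 2.7978.
EPS therefore changes by 2.7978 × (-24.4%) = -68.3%.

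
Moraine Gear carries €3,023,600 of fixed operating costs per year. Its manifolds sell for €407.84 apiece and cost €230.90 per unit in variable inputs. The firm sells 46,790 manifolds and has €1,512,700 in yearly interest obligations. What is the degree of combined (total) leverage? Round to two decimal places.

2.21

Total contribution margin = 46,790 × €176.94 = €8,279,022.60.
Operating income = contribution − fixed costs = €8,279,022.60 − €3,023,600 = €5,255,422.60. Interest = €1,512,700.00, so EBIT − I = €3,742,722.60.
DCL = contribution ÷ (EBIT − I) = €8,279,022.60 ÷ €3,742,722.60 = 2.2120.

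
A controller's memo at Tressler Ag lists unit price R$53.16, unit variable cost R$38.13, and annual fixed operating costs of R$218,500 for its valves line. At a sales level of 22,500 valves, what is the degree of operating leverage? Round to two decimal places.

Total contribution margin = 22,500 × R$15.03 = R$338,175.00.
EBIT = R$338,175.00 − R$218,500 = R$119,675.00.
Degree of operating leverage = R$338,175.00 / R$119,675.00 = 2.8258.

2.83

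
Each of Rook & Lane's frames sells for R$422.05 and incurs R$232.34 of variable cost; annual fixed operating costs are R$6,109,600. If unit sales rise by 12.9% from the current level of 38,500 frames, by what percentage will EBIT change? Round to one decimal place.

+78.9%

Contribution at this volume is 38,500 × R$189.71 = R$7,303,835.00.
Operating income = contribution − fixed costs = R$7,303,835.00 − R$6,109,600 = R$1,194,235.00.
DOL = contribution ÷ EBIT = R$7,303,835.00 ÷ R$1,194,235.00 = 6.1159.
%ΔEBIT = DOL × %ΔSales = 6.1159 × +12.9% = +78.9%.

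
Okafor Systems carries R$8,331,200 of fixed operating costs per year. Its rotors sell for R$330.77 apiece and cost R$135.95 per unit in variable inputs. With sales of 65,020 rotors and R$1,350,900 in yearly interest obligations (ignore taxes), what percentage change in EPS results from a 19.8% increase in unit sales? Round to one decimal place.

At 65,020 units, contribution = 65,020 × R$194.82 = R$12,667,196.40.
EBIT = R$12,667,196.40 − R$8,331,200 = R$4,335,996.40.
After interest of R$1,350,900.00, pre-tax earnings = R$2,985,096.40.
Degree of combined leverage = contribution ÷ (EBIT − I) = R$12,667,196.40 ÷ R$2,985,096.40 = 4.2435.
EPS therefore changes by 4.2435 × (+19.8%) = +84.0%.

+84.0%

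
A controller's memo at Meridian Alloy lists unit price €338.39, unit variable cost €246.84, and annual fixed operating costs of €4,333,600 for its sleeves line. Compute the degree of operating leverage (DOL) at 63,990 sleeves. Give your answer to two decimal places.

3.84

Contribution at this volume is 63,990 × €91.55 = €5,858,284.50.
Subtracting fixed costs: EBIT = €5,858,284.50 − €4,333,600 = €1,524,684.50.
So DOL = total CM / EBIT = €5,858,284.50 / €1,524,684.50 = 3.8423.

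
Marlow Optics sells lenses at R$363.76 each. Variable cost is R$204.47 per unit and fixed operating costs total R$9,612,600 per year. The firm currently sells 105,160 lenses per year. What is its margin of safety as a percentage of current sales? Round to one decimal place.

42.6%

Each unit contributes R$363.76 − R$204.47 = R$159.29. Break-even units = R$9,612,600 ÷ R$159.29 = 60,346.54; break-even revenue = 60,346.54 × R$363.76 = R$21,951,656.58.
Actual sales revenue = 105,160 × R$363.76 = R$38,253,001.60.
Margin of safety = (R$38,253,001.60 − R$21,951,656.58) ÷ R$38,253,001.60 = 42.6%.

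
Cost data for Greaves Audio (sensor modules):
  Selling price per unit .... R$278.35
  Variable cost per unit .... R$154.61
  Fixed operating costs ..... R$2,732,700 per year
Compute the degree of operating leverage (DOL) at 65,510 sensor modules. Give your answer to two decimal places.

At 65,510 units, contribution = 65,510 × R$123.74 = R$8,106,207.40.
EBIT = R$8,106,207.40 − R$2,732,700 = R$5,373,507.40.
DOL = contribution ÷ EBIT = R$8,106,207.40 ÷ R$5,373,507.40 = 1.5086.

1.51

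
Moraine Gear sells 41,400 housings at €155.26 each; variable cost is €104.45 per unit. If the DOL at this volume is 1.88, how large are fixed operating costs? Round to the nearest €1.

€984,633

Contribution at this volume is 41,400 × €50.81 = €2,103,534.00.
DOL = contribution / EBIT, so EBIT = €2,103,534.00 / 1.88 = €1,118,901.06.
Fixed costs = CM − EBIT = €2,103,534.00 − €1,118,901.06 = €984,633.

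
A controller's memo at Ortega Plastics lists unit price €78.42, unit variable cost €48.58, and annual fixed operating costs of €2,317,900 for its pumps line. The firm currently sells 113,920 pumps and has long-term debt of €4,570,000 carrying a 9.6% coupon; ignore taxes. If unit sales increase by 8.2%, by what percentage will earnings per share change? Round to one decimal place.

+43.4%

Contribution at this volume is 113,920 × €29.84 = €3,399,372.80.
Operating income = contribution − fixed costs = €3,399,372.80 − €2,317,900 = €1,081,472.80.
After interest of €438,720.00, pre-tax earnings = €642,752.80.
DCL = total CM / (EBIT − I) = €3,399,372.80 / €642,752.80 = 5.2888.
%ΔEPS = DCL × %ΔSales = 5.2888 × +8.2% = +43.4%.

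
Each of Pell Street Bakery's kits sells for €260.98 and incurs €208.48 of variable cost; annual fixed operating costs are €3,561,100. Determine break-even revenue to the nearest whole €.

CM per unit = €260.98 − €208.48 = €52.50; CM ratio = €52.50 / €260.98 = 0.2012.
Break-even sales = FC ÷ CM ratio = €3,561,100 × €260.98 / €52.50 = €17,702,398.

€17,702,398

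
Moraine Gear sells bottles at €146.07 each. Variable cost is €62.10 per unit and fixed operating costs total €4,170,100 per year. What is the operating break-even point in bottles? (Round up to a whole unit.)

49,662 bottles

Contribution margin per unit = €146.07 − €62.10 = €83.97.
Break-even volume = fixed costs ÷ CM per unit = €4,170,100 ÷ €83.97 = 49,661.78, so 49,662 bottles.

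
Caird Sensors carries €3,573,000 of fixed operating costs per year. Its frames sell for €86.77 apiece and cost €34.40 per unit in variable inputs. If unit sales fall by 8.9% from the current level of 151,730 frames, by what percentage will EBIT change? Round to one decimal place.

Contribution at this volume is 151,730 × €52.37 = €7,946,100.10.
EBIT = €7,946,100.10 − €3,573,000 = €4,373,100.10.
Degree of operating leverage = €7,946,100.10 / €4,373,100.10 = 1.8170.
So EBIT moves 1.8170 × (-8.9%) = -16.2%.

-16.2%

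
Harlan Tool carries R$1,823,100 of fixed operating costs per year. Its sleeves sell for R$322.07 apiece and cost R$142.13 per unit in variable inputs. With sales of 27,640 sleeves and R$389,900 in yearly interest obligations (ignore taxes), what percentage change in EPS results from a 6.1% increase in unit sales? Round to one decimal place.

Total contribution margin = 27,640 × R$179.94 = R$4,973,541.60.
Subtracting fixed costs: EBIT = R$4,973,541.60 − R$1,823,100 = R$3,150,441.60.
Interest = R$389,900.00, so EBIT − I = R$2,760,541.60.
Degree of combined leverage = contribution ÷ (EBIT − I) = R$4,973,541.60 ÷ R$2,760,541.60 = 1.8017.
%ΔEPS = DCL × %ΔSales = 1.8017 × +6.1% = +11.0%.

+11.0%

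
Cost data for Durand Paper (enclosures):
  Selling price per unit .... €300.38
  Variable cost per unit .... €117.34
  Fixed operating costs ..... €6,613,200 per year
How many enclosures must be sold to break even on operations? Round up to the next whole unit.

36,130 enclosures

Each unit contributes €300.38 − €117.34 = €183.04.
Units to break even: €6,613,200 ÷ €183.04 = 36,129.81, rounded up to 36,130.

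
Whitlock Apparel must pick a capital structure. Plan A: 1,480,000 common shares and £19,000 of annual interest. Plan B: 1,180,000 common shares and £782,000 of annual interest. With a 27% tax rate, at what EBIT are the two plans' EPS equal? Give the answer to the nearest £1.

Set EPS_A = EPS_B: (EBIT − £19,000)(1 − 0.27) ÷ 1,480,000 = (EBIT − £782,000)(1 − 0.27) ÷ 1,180,000.
Cancelling (1 − t) and cross-multiplying: 1,180,000·(EBIT − 19,000) = 1,480,000·(EBIT − 782,000).
EBIT × (1,480,000 − 1,180,000) = 782,000 × 1,480,000 − 19,000 × 1,180,000 = 1,134,940,000,000, so EBIT = 1,134,940,000,000 ÷ 300,000 = 3,783,133.33.

£3,783,133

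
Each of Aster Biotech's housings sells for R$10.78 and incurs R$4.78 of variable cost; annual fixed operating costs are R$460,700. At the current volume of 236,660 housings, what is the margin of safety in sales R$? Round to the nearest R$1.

Each unit contributes R$10.78 − R$4.78 = R$6.00. Break-even units = R$460,700 ÷ R$6.00 = 76,783.33; break-even revenue = 76,783.33 × R$10.78 = R$827,724.33.
Current sales = 236,660 × R$10.78 = R$2,551,194.80.
Margin of safety = R$2,551,194.80 − R$827,724.33 = R$1,723,470.

R$1,723,470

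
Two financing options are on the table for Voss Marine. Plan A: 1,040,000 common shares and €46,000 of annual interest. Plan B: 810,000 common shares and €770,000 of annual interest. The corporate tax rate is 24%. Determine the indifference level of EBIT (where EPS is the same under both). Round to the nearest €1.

Set EPS_A = EPS_B: (EBIT − €46,000)(1 − 0.24) ÷ 1,040,000 = (EBIT − €770,000)(1 − 0.24) ÷ 810,000.
Cancelling (1 − t) and cross-multiplying: 810,000·(EBIT − 46,000) = 1,040,000·(EBIT − 770,000).
EBIT × (1,040,000 − 810,000) = 770,000 × 1,040,000 − 46,000 × 810,000 = 763,540,000,000, so EBIT = 763,540,000,000 ÷ 230,000 = 3,319,739.13.

€3,319,739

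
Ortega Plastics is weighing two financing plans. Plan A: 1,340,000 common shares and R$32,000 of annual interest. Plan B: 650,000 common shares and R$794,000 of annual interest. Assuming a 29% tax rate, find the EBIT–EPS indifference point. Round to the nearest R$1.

R$1,511,826

At indifference, (EBIT − 32,000)(1 − t)/1,340,000 = (EBIT − 794,000)(1 − t)/650,000.
Cancelling (1 − t) and cross-multiplying: 650,000·(EBIT − 32,000) = 1,340,000·(EBIT − 794,000).
Solving, EBIT = (794,000·1,340,000 − 32,000·650,000) / (1,340,000 − 650,000) = 1,043,160,000,000 / 690,000 = 1,511,826.09.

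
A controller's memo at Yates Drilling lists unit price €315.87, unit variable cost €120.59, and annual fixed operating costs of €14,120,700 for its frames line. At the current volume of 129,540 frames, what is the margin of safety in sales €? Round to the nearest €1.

€18,077,235

Unit CM = price − variable cost = €315.87 − €120.59 = €195.28. Break-even units = €14,120,700 ÷ €195.28 = 72,310.02; break-even revenue = 72,310.02 × €315.87 = €22,840,564.88.
Actual sales revenue = 129,540 × €315.87 = €40,917,799.80.
Margin of safety = €40,917,799.80 − €22,840,564.88 = €18,077,235.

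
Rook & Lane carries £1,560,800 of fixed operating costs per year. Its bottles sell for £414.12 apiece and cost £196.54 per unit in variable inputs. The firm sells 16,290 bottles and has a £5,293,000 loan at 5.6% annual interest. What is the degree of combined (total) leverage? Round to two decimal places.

2.10

At 16,290 units, contribution = 16,290 × £217.58 = £3,544,378.20.
Operating income = contribution − fixed costs = £3,544,378.20 − £1,560,800 = £1,983,578.20. Interest = £296,408.00.
DOL = £3,544,378.20 ÷ £1,983,578.20 = 1.7869; DFL = £1,983,578.20 ÷ £1,687,170.20 = 1.1757.
DCL = DOL × DFL = 1.7869 × 1.1757 = 2.1009.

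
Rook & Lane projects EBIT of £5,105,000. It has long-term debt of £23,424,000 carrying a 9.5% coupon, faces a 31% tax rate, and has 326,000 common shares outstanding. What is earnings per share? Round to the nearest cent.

Pre-tax income = £5,105,000 − £2,225,280.00 = £2,879,720.00.
Net income = £2,879,720.00 × (1 − 0.31) = £1,987,006.80.
Per share: £1,987,006.80 / 326,000 shares = £6.10.

£6.10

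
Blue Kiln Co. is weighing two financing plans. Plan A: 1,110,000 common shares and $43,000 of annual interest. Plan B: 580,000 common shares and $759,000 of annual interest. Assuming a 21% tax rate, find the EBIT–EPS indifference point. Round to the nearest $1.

Set EPS_A = EPS_B: (EBIT − $43,000)(1 − 0.21) ÷ 1,110,000 = (EBIT − $759,000)(1 − 0.21) ÷ 580,000.
The (1 − t) factor cancels: (EBIT − 43,000) × 580,000 = (EBIT − 759,000) × 1,110,000.
EBIT × (1,110,000 − 580,000) = 759,000 × 1,110,000 − 43,000 × 580,000 = 817,550,000,000, so EBIT = 817,550,000,000 ÷ 530,000 = 1,542,547.17.

$1,542,547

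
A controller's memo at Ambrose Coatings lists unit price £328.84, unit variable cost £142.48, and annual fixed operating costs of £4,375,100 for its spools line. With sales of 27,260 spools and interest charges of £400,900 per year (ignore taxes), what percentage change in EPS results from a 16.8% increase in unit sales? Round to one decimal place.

+280.6%

Contribution at this volume is 27,260 × £186.36 = £5,080,173.60.
Operating income = contribution − fixed costs = £5,080,173.60 − £4,375,100 = £705,073.60.
After interest of £400,900.00, pre-tax earnings = £304,173.60.
Degree of combined leverage = contribution ÷ (EBIT − I) = £5,080,173.60 ÷ £304,173.60 = 16.7016.
EPS therefore changes by 16.7016 × (+16.8%) = +280.6%.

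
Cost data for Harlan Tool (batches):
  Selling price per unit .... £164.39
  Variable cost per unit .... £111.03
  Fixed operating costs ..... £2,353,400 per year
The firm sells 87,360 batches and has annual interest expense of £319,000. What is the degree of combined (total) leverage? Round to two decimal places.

2.34

At 87,360 units, contribution = 87,360 × £53.36 = £4,661,529.60.
Operating income = contribution − fixed costs = £4,661,529.60 − £2,353,400 = £2,308,129.60. Interest = £319,000.00.
DOL = £4,661,529.60 ÷ £2,308,129.60 = 2.0196; DFL = £2,308,129.60 ÷ £1,989,129.60 = 1.1604.
Combined leverage = 2.0196 × 1.1604 = 2.3435.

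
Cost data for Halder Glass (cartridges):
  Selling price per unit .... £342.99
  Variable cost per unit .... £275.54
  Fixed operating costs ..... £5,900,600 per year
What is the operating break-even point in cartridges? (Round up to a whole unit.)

87,482 cartridges

Contribution margin per unit = £342.99 − £275.54 = £67.45.
Break-even volume = fixed costs ÷ CM per unit = £5,900,600 ÷ £67.45 = 87,481.10, so 87,482 cartridges.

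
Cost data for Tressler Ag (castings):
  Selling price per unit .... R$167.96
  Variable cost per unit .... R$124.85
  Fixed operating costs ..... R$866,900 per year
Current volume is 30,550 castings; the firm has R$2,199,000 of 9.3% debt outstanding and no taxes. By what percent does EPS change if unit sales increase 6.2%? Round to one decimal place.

+33.2%

At 30,550 units, contribution = 30,550 × R$43.11 = R$1,317,010.50.
EBIT = R$1,317,010.50 − R$866,900 = R$450,110.50.
Interest = R$204,507.00, so EBIT − I = R$245,603.50.
Degree of combined leverage = contribution ÷ (EBIT − I) = R$1,317,010.50 ÷ R$245,603.50 = 5.3623.
EPS therefore changes by 5.3623 × (+6.2%) = +33.2%.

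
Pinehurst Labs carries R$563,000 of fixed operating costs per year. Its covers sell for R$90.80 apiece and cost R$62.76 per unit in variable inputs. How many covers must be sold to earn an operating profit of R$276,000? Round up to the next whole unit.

29,922 covers

Contribution margin per unit = R$90.80 − R$62.76 = R$28.04.
Units = (FC + target) / CM = (R$563,000 + R$276,000) / R$28.04 = 29,921.54, so 29,922 covers.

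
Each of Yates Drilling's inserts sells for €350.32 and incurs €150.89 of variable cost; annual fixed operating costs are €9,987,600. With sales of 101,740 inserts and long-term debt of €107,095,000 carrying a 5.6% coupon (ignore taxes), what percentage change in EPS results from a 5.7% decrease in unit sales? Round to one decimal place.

At 101,740 units, contribution = 101,740 × €199.43 = €20,290,008.20.
Subtracting fixed costs: EBIT = €20,290,008.20 − €9,987,600 = €10,302,408.20.
After interest of €5,997,320.00, pre-tax earnings = €4,305,088.20.
Degree of combined leverage = contribution ÷ (EBIT − I) = €20,290,008.20 ÷ €4,305,088.20 = 4.7130.
EPS therefore changes by 4.7130 × (-5.7%) = -26.9%.

-26.9%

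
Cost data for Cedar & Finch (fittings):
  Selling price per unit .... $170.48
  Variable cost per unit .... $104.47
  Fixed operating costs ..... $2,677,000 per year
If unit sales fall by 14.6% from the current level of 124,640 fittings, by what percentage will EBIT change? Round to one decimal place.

-21.6%

Total contribution margin = 124,640 × $66.01 = $8,227,486.40.
Subtracting fixed costs: EBIT = $8,227,486.40 − $2,677,000 = $5,550,486.40.
So DOL = total CM / EBIT = $8,227,486.40 / $5,550,486.40 = 1.4823.
%ΔEBIT = DOL × %ΔSales = 1.4823 × -14.6% = -21.6%.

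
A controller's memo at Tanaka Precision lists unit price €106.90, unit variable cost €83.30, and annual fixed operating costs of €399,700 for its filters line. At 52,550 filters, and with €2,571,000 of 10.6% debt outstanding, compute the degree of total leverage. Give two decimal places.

Contribution at this volume is 52,550 × €23.60 = €1,240,180.00.
Subtracting fixed costs: EBIT = €1,240,180.00 − €399,700 = €840,480.00. Interest = €272,526.00, so EBIT − I = €567,954.00.
DCL = contribution ÷ (EBIT − I) = €1,240,180.00 ÷ €567,954.00 = 2.1836.

2.18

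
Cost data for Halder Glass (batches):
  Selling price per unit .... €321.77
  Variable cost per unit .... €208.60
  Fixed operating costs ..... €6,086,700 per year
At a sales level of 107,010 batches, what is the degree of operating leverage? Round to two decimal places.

2.01

Total contribution margin = 107,010 × €113.17 = €12,110,321.70.
Operating income = contribution − fixed costs = €12,110,321.70 − €6,086,700 = €6,023,621.70.
DOL = contribution ÷ EBIT = €12,110,321.70 ÷ €6,023,621.70 = 2.0105.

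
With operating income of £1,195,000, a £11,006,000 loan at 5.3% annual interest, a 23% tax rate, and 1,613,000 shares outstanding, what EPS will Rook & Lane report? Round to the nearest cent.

£0.29

Interest = £583,318.00, so EBT = £1,195,000 − £583,318.00 = £611,682.00.
After tax at 23%: net income = £611,682.00 × 0.77 = £470,995.14.
Per share: £470,995.14 / 1,613,000 shares = £0.29.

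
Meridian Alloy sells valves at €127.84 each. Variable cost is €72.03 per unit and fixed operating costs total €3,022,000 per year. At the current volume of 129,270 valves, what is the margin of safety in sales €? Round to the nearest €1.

€9,603,596

Unit CM = price − variable cost = €127.84 − €72.03 = €55.81. Break-even units = €3,022,000 ÷ €55.81 = 54,148.00; break-even revenue = 54,148.00 × €127.84 = €6,922,280.59.
Actual sales revenue = 129,270 × €127.84 = €16,525,876.80.
Margin of safety = €16,525,876.80 − €6,922,280.59 = €9,603,596.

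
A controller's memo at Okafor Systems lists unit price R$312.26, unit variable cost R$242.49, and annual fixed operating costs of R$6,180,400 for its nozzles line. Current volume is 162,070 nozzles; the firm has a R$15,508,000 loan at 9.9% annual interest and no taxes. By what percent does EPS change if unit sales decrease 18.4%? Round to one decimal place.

-57.9%

Contribution at this volume is 162,070 × R$69.77 = R$11,307,623.90.
Operating income = contribution − fixed costs = R$11,307,623.90 − R$6,180,400 = R$5,127,223.90.
Interest = R$1,535,292.00, so EBIT − I = R$3,591,931.90.
DCL = total CM / (EBIT − I) = R$11,307,623.90 / R$3,591,931.90 = 3.1481.
EPS therefore changes by 3.1481 × (-18.4%) = -57.9%.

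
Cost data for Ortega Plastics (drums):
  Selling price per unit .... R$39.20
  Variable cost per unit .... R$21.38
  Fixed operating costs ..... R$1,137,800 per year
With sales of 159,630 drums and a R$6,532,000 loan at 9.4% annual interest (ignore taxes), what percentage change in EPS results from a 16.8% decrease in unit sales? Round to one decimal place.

At 159,630 units, contribution = 159,630 × R$17.82 = R$2,844,606.60.
Operating income = contribution − fixed costs = R$2,844,606.60 − R$1,137,800 = R$1,706,806.60.
After interest of R$614,008.00, pre-tax earnings = R$1,092,798.60.
DCL = total CM / (EBIT − I) = R$2,844,606.60 / R$1,092,798.60 = 2.6030.
%ΔEPS = DCL × %ΔSales = 2.6030 × -16.8% = -43.7%.

-43.7%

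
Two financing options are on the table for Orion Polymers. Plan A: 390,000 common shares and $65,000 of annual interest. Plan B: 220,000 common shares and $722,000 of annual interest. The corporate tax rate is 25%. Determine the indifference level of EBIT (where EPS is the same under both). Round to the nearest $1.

Set EPS_A = EPS_B: (EBIT − $65,000)(1 − 0.25) ÷ 390,000 = (EBIT − $722,000)(1 − 0.25) ÷ 220,000.
Cancelling (1 − t) and cross-multiplying: 220,000·(EBIT − 65,000) = 390,000·(EBIT − 722,000).
Solving, EBIT = (722,000·390,000 − 65,000·220,000) / (390,000 − 220,000) = 267,280,000,000 / 170,000 = 1,572,235.29.

$1,572,235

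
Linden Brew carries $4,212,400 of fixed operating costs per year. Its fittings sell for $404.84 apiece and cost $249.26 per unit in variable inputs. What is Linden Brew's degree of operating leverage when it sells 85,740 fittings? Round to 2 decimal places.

1.46

Contribution at this volume is 85,740 × $155.58 = $13,339,429.20.
Operating income = contribution − fixed costs = $13,339,429.20 − $4,212,400 = $9,127,029.20.
So DOL = total CM / EBIT = $13,339,429.20 / $9,127,029.20 = 1.4615.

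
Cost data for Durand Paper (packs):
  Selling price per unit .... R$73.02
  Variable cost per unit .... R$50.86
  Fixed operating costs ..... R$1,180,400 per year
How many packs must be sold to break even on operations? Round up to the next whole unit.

Unit CM = price − variable cost = R$73.02 − R$50.86 = R$22.16.
Break-even volume = fixed costs ÷ CM per unit = R$1,180,400 ÷ R$22.16 = 53,267.15, so 53,268 packs.

53,268 packs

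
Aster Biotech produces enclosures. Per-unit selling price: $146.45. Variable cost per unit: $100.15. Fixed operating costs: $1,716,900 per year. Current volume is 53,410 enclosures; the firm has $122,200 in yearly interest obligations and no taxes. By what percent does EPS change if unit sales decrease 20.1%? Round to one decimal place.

-78.4%

Total contribution margin = 53,410 × $46.30 = $2,472,883.00.
Operating income = contribution − fixed costs = $2,472,883.00 − $1,716,900 = $755,983.00.
After interest of $122,200.00, pre-tax earnings = $633,783.00.
Degree of combined leverage = contribution ÷ (EBIT − I) = $2,472,883.00 ÷ $633,783.00 = 3.9018.
%ΔEPS = DCL × %ΔSales = 3.9018 × -20.1% = -78.4%.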